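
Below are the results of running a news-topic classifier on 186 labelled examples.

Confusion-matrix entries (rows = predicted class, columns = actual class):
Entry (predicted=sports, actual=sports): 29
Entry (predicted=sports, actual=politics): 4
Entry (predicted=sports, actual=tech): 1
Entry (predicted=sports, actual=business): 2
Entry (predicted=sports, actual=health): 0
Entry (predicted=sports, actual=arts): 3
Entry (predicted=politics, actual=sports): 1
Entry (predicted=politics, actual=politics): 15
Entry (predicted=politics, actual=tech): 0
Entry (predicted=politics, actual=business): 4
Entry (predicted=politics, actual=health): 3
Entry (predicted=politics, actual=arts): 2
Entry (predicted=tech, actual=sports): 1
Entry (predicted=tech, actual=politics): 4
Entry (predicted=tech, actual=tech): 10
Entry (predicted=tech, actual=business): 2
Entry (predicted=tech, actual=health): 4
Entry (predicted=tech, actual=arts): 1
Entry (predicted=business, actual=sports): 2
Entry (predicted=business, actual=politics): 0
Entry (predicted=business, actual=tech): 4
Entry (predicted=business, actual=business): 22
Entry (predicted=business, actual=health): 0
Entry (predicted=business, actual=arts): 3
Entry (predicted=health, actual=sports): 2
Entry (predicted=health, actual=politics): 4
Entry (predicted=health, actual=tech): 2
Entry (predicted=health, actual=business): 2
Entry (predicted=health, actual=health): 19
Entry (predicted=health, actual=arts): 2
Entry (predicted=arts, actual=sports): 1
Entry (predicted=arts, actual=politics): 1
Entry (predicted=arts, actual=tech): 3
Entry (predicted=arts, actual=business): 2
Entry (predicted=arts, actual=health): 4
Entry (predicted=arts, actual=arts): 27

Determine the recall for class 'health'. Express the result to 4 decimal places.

0.6333

One-vs-rest for 'health': TP = diagonal; FP = other classes predicted 'health'; FN = 'health' predicted as other.
recall = TP/(TP+FN).
health: TP=19, FN=0+3+4+0+4=11 → 19/30 = 0.63333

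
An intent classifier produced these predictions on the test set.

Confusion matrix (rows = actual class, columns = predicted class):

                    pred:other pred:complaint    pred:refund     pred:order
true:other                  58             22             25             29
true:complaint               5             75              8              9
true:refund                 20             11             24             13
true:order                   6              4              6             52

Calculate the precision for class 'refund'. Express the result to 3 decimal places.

0.381

One-vs-rest for 'refund': TP = diagonal; FP = other classes predicted 'refund'; FN = 'refund' predicted as other.
precision = TP/(TP+FP).
refund: TP=24, FP=25+8+6=39 → 24/63 = 0.3810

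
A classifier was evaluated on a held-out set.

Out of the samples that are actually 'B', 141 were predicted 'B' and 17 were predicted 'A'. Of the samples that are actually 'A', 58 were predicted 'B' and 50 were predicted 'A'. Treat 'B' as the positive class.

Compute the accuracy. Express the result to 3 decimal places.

0.718

Accuracy = (TP+TN)/N = (141+50)/266 = 0.718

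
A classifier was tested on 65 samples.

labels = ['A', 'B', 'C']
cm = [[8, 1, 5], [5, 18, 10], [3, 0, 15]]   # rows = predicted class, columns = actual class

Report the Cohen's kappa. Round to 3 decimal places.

0.450

Observed agreement pₒ = trace/N = 41/65 = 0.6308
Expected agreement pₑ = Σ (rowᵢ·colᵢ)/N² = (16·14 + 19·33 + 30·18)/65² = 0.3292
κ = (pₒ − pₑ)/(1 − pₑ) = (0.6308 − 0.3292)/(1 − 0.3292) = 0.450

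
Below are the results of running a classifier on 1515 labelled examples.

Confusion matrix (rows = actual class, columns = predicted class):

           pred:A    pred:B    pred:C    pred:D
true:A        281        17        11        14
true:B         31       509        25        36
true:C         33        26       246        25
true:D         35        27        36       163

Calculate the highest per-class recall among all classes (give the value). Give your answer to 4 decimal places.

Per-class recall (TP/(TP+FN)):
  A: TP=281, FN=17+11+14=42 → 281/323 = 0.86997
  B: TP=509, FN=31+25+36=92 → 509/601 = 0.84692
  C: TP=246, FN=33+26+25=84 → 246/330 = 0.74545
  D: TP=163, FN=35+27+36=98 → 163/261 = 0.62452
Highest is class 'A' with recall = 0.8700.

0.8700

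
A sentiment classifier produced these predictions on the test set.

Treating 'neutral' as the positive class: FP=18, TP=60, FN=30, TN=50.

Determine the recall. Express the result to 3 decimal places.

0.667

Recall = TP/(TP+FN) = 60/(60+30) = 60/90 = 0.667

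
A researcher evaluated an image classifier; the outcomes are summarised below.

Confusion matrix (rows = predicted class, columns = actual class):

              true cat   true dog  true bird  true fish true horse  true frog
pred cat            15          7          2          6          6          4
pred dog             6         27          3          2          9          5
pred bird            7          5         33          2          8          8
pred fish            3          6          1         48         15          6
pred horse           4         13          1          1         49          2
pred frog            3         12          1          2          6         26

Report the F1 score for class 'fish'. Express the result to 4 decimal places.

Treat 'fish' as positive and all other classes as negative.
F1 score = 2·TP/(2·TP+FP+FN).
fish: TP=48, FP=3+6+1+15+6=31, FN=6+2+2+1+2=13 → 96/140 = 0.68571

0.6857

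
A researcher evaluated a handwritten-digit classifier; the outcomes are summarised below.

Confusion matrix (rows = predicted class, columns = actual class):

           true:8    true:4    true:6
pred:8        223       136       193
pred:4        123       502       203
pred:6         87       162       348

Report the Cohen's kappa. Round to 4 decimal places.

Observed agreement pₒ = trace/N = 1073/1977 = 0.54274
Expected agreement pₑ = Σ (rowᵢ·colᵢ)/N² = (433·552 + 800·828 + 744·597)/1977² = 0.34427
κ = (pₒ − pₑ)/(1 − pₑ) = (0.54274 − 0.34427)/(1 − 0.34427) = 0.3027

0.3027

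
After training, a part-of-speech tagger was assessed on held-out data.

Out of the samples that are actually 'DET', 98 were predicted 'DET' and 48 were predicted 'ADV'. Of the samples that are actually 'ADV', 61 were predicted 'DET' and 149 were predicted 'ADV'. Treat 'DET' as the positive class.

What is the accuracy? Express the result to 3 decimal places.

Accuracy = (TP+TN)/N = (98+149)/356 = 0.694

0.694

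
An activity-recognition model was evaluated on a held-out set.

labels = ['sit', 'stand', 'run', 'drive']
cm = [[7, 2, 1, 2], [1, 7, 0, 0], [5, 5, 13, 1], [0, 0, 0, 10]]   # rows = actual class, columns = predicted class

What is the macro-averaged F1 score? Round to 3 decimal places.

Per-class F1 score (2·TP/(2·TP+FP+FN)):
  sit: TP=7, FP=1+5+0=6, FN=2+1+2=5 → 14/25 = 0.5600
  stand: TP=7, FP=2+5+0=7, FN=1+0+0=1 → 14/22 = 0.6364
  run: TP=13, FP=1+0+0=1, FN=5+5+1=11 → 26/38 = 0.6842
  drive: TP=10, FP=2+0+1=3, FN=0+0+0=0 → 20/23 = 0.8696
Macro-F1 score = mean = (0.5600 + 0.6364 + 0.6842 + 0.8696) / 4 = 0.688

0.688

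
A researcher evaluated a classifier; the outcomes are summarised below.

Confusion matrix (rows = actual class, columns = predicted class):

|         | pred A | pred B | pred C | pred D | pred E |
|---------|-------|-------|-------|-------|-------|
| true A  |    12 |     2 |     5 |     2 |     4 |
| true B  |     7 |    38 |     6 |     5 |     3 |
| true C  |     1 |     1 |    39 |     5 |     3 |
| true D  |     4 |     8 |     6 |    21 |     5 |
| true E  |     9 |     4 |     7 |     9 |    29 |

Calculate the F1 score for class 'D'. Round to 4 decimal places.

Treat 'D' as positive and all other classes as negative.
F1 score = 2·TP/(2·TP+FP+FN).
D: TP=21, FP=2+5+5+9=21, FN=4+8+6+5=23 → 42/86 = 0.48837

0.4884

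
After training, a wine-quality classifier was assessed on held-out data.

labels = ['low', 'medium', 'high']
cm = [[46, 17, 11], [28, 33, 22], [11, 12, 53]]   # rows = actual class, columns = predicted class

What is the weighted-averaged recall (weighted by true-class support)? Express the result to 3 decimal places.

Per-class recall (TP/(TP+FN)):
  low: TP=46, FN=17+11=28 → 46/74 = 0.6216
  medium: TP=33, FN=28+22=50 → 33/83 = 0.3976
  high: TP=53, FN=11+12=23 → 53/76 = 0.6974
Weighted-recall = Σ (supportᵢ/N)·recallᵢ with N=233: (74/233)·0.6216 + (83/233)·0.3976 + (76/233)·0.6974 = 0.567

0.567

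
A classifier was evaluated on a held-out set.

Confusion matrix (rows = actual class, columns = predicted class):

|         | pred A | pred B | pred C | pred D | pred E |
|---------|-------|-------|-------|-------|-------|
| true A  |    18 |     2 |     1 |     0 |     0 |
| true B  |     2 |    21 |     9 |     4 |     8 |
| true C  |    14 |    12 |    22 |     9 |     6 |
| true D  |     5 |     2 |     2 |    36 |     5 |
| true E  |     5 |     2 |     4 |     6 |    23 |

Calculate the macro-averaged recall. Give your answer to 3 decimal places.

Per-class recall (TP/(TP+FN)):
  A: TP=18, FN=2+1+0+0=3 → 18/21 = 0.8571
  B: TP=21, FN=2+9+4+8=23 → 21/44 = 0.4773
  C: TP=22, FN=14+12+9+6=41 → 22/63 = 0.3492
  D: TP=36, FN=5+2+2+5=14 → 36/50 = 0.7200
  E: TP=23, FN=5+2+4+6=17 → 23/40 = 0.5750
Macro-recall = mean = (0.8571 + 0.4773 + 0.3492 + 0.7200 + 0.5750) / 5 = 0.596

0.596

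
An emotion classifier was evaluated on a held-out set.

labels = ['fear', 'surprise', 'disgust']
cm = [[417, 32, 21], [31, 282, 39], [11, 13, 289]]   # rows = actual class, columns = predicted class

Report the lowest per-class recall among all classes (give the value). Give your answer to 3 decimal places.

0.801

Per-class recall (TP/(TP+FN)):
  fear: TP=417, FN=32+21=53 → 417/470 = 0.8872
  surprise: TP=282, FN=31+39=70 → 282/352 = 0.8011
  disgust: TP=289, FN=11+13=24 → 289/313 = 0.9233
Lowest is class 'surprise' with recall = 0.801.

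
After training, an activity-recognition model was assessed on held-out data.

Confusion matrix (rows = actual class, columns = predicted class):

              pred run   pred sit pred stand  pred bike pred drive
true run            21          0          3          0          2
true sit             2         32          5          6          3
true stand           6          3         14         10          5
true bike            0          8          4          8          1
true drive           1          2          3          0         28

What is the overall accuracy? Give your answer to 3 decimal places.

Accuracy = trace / total = (21+32+14+8+28=103) / 167 = 103/167 = 0.617

0.617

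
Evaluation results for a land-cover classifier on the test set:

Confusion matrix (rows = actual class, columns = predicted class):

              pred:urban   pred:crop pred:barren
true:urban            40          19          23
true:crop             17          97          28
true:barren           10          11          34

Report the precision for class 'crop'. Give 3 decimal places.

precision = TP/(TP+FP).
crop: TP=97, FP=19+11=30 → 97/127 = 0.7638

0.764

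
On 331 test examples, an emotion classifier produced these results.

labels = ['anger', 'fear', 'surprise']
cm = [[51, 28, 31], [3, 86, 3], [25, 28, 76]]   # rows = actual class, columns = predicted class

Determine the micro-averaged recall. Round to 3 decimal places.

0.644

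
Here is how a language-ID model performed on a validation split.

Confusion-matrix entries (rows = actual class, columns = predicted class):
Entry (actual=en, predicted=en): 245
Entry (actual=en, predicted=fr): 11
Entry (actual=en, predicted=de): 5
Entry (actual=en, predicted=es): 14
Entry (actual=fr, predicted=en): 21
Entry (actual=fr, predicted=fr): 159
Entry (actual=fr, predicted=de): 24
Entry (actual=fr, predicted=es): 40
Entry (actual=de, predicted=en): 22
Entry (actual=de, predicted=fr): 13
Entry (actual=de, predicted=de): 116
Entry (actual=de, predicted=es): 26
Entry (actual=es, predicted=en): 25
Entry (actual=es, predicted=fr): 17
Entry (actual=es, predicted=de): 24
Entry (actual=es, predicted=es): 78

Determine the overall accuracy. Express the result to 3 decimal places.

0.712

Accuracy = trace / total = (245+159+116+78=598) / 840 = 598/840 = 0.712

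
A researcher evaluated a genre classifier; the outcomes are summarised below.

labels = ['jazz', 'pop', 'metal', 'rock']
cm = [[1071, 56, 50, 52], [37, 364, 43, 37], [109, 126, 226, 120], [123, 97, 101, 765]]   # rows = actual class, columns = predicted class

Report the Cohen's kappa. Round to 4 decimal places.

Observed agreement pₒ = trace/N = 2426/3377 = 0.71839
Expected agreement pₑ = Σ (rowᵢ·colᵢ)/N² = (1229·1340 + 481·643 + 581·420 + 1086·974)/3377² = 0.28568
κ = (pₒ − pₑ)/(1 − pₑ) = (0.71839 − 0.28568)/(1 − 0.28568) = 0.6058

0.6058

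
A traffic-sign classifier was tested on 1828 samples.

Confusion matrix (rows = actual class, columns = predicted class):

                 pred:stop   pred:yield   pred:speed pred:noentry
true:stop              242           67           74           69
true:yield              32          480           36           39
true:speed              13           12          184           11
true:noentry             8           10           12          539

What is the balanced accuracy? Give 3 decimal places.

Balanced accuracy = mean of per-class recall.
  stop: recall = 242/452 = 0.5354
  yield: recall = 480/587 = 0.8177
  speed: recall = 184/220 = 0.8364
  noentry: recall = 539/569 = 0.9473
Mean = (0.5354 + 0.8177 + 0.8364 + 0.9473) / 4 = 0.784

0.784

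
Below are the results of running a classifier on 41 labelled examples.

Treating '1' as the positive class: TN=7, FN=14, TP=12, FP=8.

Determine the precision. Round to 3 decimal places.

Precision = TP/(TP+FP) = 12/(12+8) = 12/20 = 0.600

0.600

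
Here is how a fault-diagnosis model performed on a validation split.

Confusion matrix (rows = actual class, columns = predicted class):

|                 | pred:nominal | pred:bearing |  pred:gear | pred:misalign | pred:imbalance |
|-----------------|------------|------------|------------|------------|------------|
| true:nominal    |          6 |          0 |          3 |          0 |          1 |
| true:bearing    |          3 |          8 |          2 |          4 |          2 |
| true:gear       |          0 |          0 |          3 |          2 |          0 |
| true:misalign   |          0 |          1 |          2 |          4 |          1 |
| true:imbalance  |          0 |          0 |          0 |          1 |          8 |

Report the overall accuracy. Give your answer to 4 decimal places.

0.5686

Accuracy = trace / total = (6+8+3+4+8=29) / 51 = 29/51 = 0.5686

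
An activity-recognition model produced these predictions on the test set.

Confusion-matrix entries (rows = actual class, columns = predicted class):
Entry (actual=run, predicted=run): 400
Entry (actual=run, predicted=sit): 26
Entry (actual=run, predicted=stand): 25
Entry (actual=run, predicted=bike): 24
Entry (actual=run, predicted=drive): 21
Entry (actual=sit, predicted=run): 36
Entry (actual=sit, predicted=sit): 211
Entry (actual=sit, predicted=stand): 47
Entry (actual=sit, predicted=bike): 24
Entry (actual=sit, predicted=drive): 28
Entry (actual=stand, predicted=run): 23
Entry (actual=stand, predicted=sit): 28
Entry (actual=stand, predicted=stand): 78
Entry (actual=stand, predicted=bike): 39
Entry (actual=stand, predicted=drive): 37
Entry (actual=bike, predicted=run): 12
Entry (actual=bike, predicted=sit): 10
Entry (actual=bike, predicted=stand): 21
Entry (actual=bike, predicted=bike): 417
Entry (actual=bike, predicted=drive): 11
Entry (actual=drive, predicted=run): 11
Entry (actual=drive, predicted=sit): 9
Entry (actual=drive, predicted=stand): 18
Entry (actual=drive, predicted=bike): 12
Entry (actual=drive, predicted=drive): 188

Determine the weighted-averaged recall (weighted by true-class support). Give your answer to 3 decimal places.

Per-class recall (TP/(TP+FN)):
  run: TP=400, FN=26+25+24+21=96 → 400/496 = 0.8065
  sit: TP=211, FN=36+47+24+28=135 → 211/346 = 0.6098
  stand: TP=78, FN=23+28+39+37=127 → 78/205 = 0.3805
  bike: TP=417, FN=12+10+21+11=54 → 417/471 = 0.8854
  drive: TP=188, FN=11+9+18+12=50 → 188/238 = 0.7899
Weighted-recall = Σ (supportᵢ/N)·recallᵢ with N=1756: (496/1756)·0.8065 + (346/1756)·0.6098 + (205/1756)·0.3805 + (471/1756)·0.8854 + (238/1756)·0.7899 = 0.737

0.737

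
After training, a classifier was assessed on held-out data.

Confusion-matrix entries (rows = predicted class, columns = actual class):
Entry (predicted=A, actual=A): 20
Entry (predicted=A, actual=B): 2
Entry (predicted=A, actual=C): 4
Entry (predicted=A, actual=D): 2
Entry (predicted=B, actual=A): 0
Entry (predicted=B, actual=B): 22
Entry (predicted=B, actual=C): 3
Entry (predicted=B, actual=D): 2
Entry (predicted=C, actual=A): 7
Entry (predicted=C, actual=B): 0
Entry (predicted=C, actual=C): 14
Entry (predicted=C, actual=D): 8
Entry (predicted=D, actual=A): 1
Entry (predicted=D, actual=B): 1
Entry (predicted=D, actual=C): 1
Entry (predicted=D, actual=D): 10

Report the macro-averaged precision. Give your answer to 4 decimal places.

Per-class precision (TP/(TP+FP)):
  A: TP=20, FP=2+4+2=8 → 20/28 = 0.71429
  B: TP=22, FP=0+3+2=5 → 22/27 = 0.81481
  C: TP=14, FP=7+0+8=15 → 14/29 = 0.48276
  D: TP=10, FP=1+1+1=3 → 10/13 = 0.76923
Macro-precision = mean = (0.71429 + 0.81481 + 0.48276 + 0.76923) / 4 = 0.6953

0.6953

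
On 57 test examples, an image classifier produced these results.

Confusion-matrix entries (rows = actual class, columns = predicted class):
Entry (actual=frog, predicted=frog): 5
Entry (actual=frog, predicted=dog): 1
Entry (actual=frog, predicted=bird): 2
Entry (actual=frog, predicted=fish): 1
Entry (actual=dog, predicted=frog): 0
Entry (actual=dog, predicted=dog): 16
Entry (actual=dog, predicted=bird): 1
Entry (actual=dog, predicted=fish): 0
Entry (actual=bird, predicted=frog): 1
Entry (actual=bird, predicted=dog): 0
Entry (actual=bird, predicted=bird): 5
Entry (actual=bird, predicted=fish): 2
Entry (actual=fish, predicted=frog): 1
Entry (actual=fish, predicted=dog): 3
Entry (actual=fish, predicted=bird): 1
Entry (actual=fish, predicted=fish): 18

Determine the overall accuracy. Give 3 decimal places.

Accuracy = trace / total = (5+16+5+18=44) / 57 = 44/57 = 0.772

0.772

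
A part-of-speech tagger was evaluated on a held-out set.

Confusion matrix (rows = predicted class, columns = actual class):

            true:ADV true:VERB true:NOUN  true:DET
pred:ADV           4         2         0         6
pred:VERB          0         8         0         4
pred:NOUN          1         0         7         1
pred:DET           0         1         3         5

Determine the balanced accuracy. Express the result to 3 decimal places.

0.635

Balanced accuracy = mean of per-class recall.
  ADV: recall = 4/5 = 0.8000
  VERB: recall = 8/11 = 0.7273
  NOUN: recall = 7/10 = 0.7000
  DET: recall = 5/16 = 0.3125
Mean = (0.8000 + 0.7273 + 0.7000 + 0.3125) / 4 = 0.635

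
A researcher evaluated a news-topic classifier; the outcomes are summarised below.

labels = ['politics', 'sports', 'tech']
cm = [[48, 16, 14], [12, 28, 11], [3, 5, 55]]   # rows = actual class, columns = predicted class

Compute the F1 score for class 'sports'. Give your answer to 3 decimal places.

0.560

Treat 'sports' as positive and all other classes as negative.
F1 score = 2·TP/(2·TP+FP+FN).
sports: TP=28, FP=16+5=21, FN=12+11=23 → 56/100 = 0.5600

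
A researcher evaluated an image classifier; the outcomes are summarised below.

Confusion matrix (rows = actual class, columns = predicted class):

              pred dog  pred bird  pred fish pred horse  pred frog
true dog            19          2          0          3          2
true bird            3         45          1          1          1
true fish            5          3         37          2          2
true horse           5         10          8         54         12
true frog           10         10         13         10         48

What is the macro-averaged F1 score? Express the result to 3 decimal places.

0.656

Per-class F1 score (2·TP/(2·TP+FP+FN)):
  dog: TP=19, FP=3+5+5+10=23, FN=2+0+3+2=7 → 38/68 = 0.5588
  bird: TP=45, FP=2+3+10+10=25, FN=3+1+1+1=6 → 90/121 = 0.7438
  fish: TP=37, FP=0+1+8+13=22, FN=5+3+2+2=12 → 74/108 = 0.6852
  horse: TP=54, FP=3+1+2+10=16, FN=5+10+8+12=35 → 108/159 = 0.6792
  frog: TP=48, FP=2+1+2+12=17, FN=10+10+13+10=43 → 96/156 = 0.6154
Macro-F1 score = mean = (0.5588 + 0.7438 + 0.6852 + 0.6792 + 0.6154) / 5 = 0.656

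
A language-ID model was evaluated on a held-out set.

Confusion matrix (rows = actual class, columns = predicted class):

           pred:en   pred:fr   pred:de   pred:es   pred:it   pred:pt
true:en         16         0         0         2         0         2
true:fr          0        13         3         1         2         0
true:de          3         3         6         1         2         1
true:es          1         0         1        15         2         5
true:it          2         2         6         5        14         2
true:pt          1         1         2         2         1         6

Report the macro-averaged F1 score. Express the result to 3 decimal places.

Per-class F1 score (2·TP/(2·TP+FP+FN)):
  en: TP=16, FP=0+3+1+2+1=7, FN=0+0+2+0+2=4 → 32/43 = 0.7442
  fr: TP=13, FP=0+3+0+2+1=6, FN=0+3+1+2+0=6 → 26/38 = 0.6842
  de: TP=6, FP=0+3+1+6+2=12, FN=3+3+1+2+1=10 → 12/34 = 0.3529
  es: TP=15, FP=2+1+1+5+2=11, FN=1+0+1+2+5=9 → 30/50 = 0.6000
  it: TP=14, FP=0+2+2+2+1=7, FN=2+2+6+5+2=17 → 28/52 = 0.5385
  pt: TP=6, FP=2+0+1+5+2=10, FN=1+1+2+2+1=7 → 12/29 = 0.4138
Macro-F1 score = mean = (0.7442 + 0.6842 + 0.3529 + 0.6000 + 0.5385 + 0.4138) / 6 = 0.556

0.556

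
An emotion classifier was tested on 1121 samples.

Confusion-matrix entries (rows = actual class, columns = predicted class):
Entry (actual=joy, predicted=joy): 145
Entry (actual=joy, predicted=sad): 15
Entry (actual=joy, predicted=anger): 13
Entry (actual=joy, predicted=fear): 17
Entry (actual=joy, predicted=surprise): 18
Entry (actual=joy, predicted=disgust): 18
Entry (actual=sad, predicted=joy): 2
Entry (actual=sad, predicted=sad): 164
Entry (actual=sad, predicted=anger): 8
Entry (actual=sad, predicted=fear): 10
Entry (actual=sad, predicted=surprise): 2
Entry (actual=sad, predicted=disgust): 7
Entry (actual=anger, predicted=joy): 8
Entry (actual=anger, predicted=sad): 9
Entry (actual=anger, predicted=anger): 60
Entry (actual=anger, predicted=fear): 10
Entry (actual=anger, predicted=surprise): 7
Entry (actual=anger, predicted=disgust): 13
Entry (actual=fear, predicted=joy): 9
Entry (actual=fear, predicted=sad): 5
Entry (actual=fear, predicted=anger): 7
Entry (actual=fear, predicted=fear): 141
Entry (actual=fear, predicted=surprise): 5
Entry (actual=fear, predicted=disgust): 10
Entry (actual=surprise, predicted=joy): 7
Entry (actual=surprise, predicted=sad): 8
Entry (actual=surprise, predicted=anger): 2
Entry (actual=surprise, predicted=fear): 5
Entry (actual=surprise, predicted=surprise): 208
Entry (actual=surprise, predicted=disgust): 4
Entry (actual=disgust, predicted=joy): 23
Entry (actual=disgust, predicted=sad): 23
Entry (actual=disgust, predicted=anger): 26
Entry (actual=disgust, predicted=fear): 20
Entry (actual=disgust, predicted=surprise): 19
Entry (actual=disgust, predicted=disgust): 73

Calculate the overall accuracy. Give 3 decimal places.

Accuracy = trace / total = (145+164+60+141+208+73=791) / 1121 = 791/1121 = 0.706

0.706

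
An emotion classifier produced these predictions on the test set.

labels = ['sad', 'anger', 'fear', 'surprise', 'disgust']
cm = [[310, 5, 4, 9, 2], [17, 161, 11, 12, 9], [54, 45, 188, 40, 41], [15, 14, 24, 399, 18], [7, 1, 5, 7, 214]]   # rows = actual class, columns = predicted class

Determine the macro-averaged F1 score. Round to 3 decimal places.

0.778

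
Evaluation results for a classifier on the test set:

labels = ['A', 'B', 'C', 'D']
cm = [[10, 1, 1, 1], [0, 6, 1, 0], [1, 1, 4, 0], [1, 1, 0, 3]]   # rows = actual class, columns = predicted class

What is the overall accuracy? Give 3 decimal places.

0.742

Accuracy = trace / total = (10+6+4+3=23) / 31 = 23/31 = 0.742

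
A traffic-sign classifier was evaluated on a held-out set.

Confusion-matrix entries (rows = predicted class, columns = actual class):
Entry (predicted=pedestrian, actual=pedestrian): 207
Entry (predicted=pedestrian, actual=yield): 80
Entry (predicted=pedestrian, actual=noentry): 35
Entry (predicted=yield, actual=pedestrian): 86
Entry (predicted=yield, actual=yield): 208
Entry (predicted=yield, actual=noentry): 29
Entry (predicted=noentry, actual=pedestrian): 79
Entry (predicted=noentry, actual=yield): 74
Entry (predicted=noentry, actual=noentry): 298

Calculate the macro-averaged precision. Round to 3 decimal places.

Per-class precision (TP/(TP+FP)):
  pedestrian: TP=207, FP=80+35=115 → 207/322 = 0.6429
  yield: TP=208, FP=86+29=115 → 208/323 = 0.6440
  noentry: TP=298, FP=79+74=153 → 298/451 = 0.6608
Macro-precision = mean = (0.6429 + 0.6440 + 0.6608) / 3 = 0.649

0.649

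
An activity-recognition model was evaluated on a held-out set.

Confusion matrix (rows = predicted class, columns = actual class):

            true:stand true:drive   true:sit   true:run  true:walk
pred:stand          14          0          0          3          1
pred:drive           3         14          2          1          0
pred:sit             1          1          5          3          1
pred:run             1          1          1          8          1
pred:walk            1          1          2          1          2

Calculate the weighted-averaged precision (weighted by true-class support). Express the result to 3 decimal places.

Per-class precision (TP/(TP+FP)):
  stand: TP=14, FP=0+0+3+1=4 → 14/18 = 0.7778
  drive: TP=14, FP=3+2+1+0=6 → 14/20 = 0.7000
  sit: TP=5, FP=1+1+3+1=6 → 5/11 = 0.4545
  run: TP=8, FP=1+1+1+1=4 → 8/12 = 0.6667
  walk: TP=2, FP=1+1+2+1=5 → 2/7 = 0.2857
Weighted-precision = Σ (supportᵢ/N)·precisionᵢ with N=68: (20/68)·0.7778 + (17/68)·0.7000 + (10/68)·0.4545 + (16/68)·0.6667 + (5/68)·0.2857 = 0.648

0.648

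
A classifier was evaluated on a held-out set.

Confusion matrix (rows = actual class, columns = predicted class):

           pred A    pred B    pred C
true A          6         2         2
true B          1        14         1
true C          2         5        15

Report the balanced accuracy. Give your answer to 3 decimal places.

0.719

Balanced accuracy = mean of per-class recall.
  A: recall = 6/10 = 0.6000
  B: recall = 14/16 = 0.8750
  C: recall = 15/22 = 0.6818
Mean = (0.6000 + 0.8750 + 0.6818) / 3 = 0.719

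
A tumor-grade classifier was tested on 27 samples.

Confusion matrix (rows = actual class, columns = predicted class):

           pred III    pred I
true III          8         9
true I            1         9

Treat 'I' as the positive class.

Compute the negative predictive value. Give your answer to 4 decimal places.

0.8889

NPV = TN/(TN+FN) = 8/(8+1) = 0.8889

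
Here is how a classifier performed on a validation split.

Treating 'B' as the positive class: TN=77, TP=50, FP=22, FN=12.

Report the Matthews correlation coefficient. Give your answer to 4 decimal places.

0.5718

MCC = (TP·TN − FP·FN) / √((TP+FP)(TP+FN)(TN+FP)(TN+FN))
Numerator = 50·77 − 22·12 = 3586
Denominator = √(72·62·99·89) = √39332304 = 6271.5472
MCC = 3586 / 6271.5472 = 0.5718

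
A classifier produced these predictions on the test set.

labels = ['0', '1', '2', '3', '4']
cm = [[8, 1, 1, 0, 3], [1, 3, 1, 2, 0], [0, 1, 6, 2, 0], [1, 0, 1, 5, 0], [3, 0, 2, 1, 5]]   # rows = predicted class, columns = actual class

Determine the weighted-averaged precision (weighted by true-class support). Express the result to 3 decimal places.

Per-class precision (TP/(TP+FP)):
  0: TP=8, FP=1+1+0+3=5 → 8/13 = 0.6154
  1: TP=3, FP=1+1+2+0=4 → 3/7 = 0.4286
  2: TP=6, FP=0+1+2+0=3 → 6/9 = 0.6667
  3: TP=5, FP=1+0+1+0=2 → 5/7 = 0.7143
  4: TP=5, FP=3+0+2+1=6 → 5/11 = 0.4545
Weighted-precision = Σ (supportᵢ/N)·precisionᵢ with N=47: (13/47)·0.6154 + (5/47)·0.4286 + (11/47)·0.6667 + (10/47)·0.7143 + (8/47)·0.4545 = 0.601

0.601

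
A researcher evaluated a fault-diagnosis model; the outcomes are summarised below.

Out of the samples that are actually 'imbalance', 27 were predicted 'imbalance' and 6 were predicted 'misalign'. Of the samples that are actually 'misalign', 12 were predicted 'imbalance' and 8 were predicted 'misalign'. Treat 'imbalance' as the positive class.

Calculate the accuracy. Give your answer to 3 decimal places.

Accuracy = (TP+TN)/N = (27+8)/53 = 0.660

0.660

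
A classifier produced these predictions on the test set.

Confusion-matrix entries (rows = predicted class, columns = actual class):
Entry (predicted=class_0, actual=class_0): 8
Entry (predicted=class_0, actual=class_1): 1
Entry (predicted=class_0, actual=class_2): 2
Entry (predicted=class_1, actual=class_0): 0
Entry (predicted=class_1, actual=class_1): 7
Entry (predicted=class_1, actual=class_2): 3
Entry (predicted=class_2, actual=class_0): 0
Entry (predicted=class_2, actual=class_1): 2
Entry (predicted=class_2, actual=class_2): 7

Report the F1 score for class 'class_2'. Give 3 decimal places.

Take TP from the diagonal, FP from the rest of the 'class_2' prediction marginal, FN from the rest of the 'class_2' actual marginal.
F1 score = 2·TP/(2·TP+FP+FN).
class_2: TP=7, FP=0+2=2, FN=2+3=5 → 14/21 = 0.6667

0.667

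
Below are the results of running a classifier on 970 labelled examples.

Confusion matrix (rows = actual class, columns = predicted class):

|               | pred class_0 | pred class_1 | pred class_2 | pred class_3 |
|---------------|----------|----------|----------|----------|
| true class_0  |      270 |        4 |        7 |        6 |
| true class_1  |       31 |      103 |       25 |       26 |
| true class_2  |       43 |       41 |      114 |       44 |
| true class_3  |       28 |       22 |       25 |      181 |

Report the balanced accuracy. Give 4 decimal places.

0.6689

Balanced accuracy = mean of per-class recall.
  class_0: recall = 270/287 = 0.94077
  class_1: recall = 103/185 = 0.55676
  class_2: recall = 114/242 = 0.47107
  class_3: recall = 181/256 = 0.70703
Mean = (0.94077 + 0.55676 + 0.47107 + 0.70703) / 4 = 0.6689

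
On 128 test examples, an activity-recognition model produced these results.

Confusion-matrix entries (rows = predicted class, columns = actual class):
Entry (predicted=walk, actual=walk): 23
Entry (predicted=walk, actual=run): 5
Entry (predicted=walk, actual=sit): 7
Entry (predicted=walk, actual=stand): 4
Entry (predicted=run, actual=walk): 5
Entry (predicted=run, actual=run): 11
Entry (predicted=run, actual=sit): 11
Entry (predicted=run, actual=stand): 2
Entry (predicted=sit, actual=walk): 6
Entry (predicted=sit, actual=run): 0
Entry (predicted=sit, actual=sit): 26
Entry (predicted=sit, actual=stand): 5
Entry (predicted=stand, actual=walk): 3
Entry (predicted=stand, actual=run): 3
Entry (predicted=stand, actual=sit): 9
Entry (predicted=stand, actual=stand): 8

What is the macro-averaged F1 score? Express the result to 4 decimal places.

Per-class F1 score (2·TP/(2·TP+FP+FN)):
  walk: TP=23, FP=5+7+4=16, FN=5+6+3=14 → 46/76 = 0.60526
  run: TP=11, FP=5+11+2=18, FN=5+0+3=8 → 22/48 = 0.45833
  sit: TP=26, FP=6+0+5=11, FN=7+11+9=27 → 52/90 = 0.57778
  stand: TP=8, FP=3+3+9=15, FN=4+2+5=11 → 16/42 = 0.38095
Macro-F1 score = mean = (0.60526 + 0.45833 + 0.57778 + 0.38095) / 4 = 0.5056

0.5056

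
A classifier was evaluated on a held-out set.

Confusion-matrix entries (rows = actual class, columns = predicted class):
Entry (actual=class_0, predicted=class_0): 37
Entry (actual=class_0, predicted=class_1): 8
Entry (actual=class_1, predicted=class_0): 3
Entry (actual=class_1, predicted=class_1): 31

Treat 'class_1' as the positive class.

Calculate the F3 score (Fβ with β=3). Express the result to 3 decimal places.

0.899

Fβ = (1+β²)·TP / ((1+β²)·TP + β²·FN + FP), with β²=9
= 10·31 / (10·31 + 9·3 + 8) = 0.899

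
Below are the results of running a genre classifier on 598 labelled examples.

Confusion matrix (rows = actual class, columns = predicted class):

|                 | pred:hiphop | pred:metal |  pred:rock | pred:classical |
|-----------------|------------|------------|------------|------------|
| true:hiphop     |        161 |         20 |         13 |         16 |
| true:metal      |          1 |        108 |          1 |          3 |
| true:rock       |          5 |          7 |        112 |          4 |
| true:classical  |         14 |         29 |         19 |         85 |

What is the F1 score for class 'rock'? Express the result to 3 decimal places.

0.821

One-vs-rest for 'rock': TP = diagonal; FP = other classes predicted 'rock'; FN = 'rock' predicted as other.
F1 score = 2·TP/(2·TP+FP+FN).
rock: TP=112, FP=13+1+19=33, FN=5+7+4=16 → 224/273 = 0.8205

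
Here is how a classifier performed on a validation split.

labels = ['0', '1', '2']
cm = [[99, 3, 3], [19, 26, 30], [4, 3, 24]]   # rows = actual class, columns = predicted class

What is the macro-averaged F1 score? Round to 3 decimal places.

Per-class F1 score (2·TP/(2·TP+FP+FN)):
  0: TP=99, FP=19+4=23, FN=3+3=6 → 198/227 = 0.8722
  1: TP=26, FP=3+3=6, FN=19+30=49 → 52/107 = 0.4860
  2: TP=24, FP=3+30=33, FN=4+3=7 → 48/88 = 0.5455
Macro-F1 score = mean = (0.8722 + 0.4860 + 0.5455) / 3 = 0.635

0.635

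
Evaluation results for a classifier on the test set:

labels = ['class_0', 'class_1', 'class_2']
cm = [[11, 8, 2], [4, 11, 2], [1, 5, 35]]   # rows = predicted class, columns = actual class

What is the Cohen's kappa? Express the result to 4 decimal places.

0.5541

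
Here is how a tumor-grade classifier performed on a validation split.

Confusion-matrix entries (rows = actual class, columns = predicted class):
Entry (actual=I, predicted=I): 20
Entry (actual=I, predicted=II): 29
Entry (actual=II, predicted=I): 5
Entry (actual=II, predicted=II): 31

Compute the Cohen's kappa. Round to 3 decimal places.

Observed agreement pₒ = trace/N = 51/85 = 0.6000
Expected agreement pₑ = Σ (rowᵢ·colᵢ)/N² = (49·25 + 36·60)/85² = 0.4685
κ = (pₒ − pₑ)/(1 − pₑ) = (0.6000 − 0.4685)/(1 − 0.4685) = 0.247

0.247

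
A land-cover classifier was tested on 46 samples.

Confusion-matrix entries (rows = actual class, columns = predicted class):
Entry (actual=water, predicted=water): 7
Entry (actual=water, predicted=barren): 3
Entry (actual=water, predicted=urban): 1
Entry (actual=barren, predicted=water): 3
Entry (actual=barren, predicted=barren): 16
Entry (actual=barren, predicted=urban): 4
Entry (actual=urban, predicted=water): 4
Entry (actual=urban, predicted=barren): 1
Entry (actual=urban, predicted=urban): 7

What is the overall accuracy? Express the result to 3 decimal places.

0.652

Accuracy = trace / total = (7+16+7=30) / 46 = 30/46 = 0.652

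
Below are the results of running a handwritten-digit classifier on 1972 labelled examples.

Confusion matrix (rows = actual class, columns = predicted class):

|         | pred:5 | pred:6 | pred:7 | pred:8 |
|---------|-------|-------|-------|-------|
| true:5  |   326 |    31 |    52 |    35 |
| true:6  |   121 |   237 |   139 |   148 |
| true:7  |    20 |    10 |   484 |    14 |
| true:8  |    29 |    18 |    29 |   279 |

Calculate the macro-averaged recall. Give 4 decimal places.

Per-class recall (TP/(TP+FN)):
  5: TP=326, FN=31+52+35=118 → 326/444 = 0.73423
  6: TP=237, FN=121+139+148=408 → 237/645 = 0.36744
  7: TP=484, FN=20+10+14=44 → 484/528 = 0.91667
  8: TP=279, FN=29+18+29=76 → 279/355 = 0.78592
Macro-recall = mean = (0.73423 + 0.36744 + 0.91667 + 0.78592) / 4 = 0.7011

0.7011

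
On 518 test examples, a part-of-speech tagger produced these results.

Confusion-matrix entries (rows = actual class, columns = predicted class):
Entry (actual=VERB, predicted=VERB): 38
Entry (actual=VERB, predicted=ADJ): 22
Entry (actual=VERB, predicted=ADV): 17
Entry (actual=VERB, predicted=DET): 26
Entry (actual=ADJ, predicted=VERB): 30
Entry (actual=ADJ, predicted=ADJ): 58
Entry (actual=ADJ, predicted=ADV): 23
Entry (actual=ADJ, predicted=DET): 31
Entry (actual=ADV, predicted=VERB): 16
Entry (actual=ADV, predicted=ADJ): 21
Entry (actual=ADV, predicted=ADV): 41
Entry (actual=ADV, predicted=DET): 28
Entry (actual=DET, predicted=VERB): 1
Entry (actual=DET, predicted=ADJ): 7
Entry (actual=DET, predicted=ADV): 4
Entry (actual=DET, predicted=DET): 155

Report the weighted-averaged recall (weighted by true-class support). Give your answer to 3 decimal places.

0.564

Per-class recall (TP/(TP+FN)):
  VERB: TP=38, FN=22+17+26=65 → 38/103 = 0.3689
  ADJ: TP=58, FN=30+23+31=84 → 58/142 = 0.4085
  ADV: TP=41, FN=16+21+28=65 → 41/106 = 0.3868
  DET: TP=155, FN=1+7+4=12 → 155/167 = 0.9281
Weighted-recall = Σ (supportᵢ/N)·recallᵢ with N=518: (103/518)·0.3689 + (142/518)·0.4085 + (106/518)·0.3868 + (167/518)·0.9281 = 0.564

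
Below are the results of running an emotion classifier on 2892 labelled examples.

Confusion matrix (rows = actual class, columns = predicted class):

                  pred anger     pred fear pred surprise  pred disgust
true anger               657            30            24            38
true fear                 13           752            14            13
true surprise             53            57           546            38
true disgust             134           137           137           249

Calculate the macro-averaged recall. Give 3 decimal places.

Per-class recall (TP/(TP+FN)):
  anger: TP=657, FN=30+24+38=92 → 657/749 = 0.8772
  fear: TP=752, FN=13+14+13=40 → 752/792 = 0.9495
  surprise: TP=546, FN=53+57+38=148 → 546/694 = 0.7867
  disgust: TP=249, FN=134+137+137=408 → 249/657 = 0.3790
Macro-recall = mean = (0.8772 + 0.9495 + 0.7867 + 0.3790) / 4 = 0.748

0.748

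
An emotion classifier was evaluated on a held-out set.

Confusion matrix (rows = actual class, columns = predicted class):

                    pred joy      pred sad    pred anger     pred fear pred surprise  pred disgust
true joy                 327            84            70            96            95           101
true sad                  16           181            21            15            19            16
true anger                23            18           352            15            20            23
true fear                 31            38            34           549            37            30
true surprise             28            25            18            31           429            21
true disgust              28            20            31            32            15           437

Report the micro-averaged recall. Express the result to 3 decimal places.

Micro-averaging pools counts across classes: ΣTP=2275, ΣFP=1051, ΣFN=1051.
Micro-recall = TP/(TP+FN) on pooled counts = 0.684 (equals overall accuracy in single-label multiclass).

0.684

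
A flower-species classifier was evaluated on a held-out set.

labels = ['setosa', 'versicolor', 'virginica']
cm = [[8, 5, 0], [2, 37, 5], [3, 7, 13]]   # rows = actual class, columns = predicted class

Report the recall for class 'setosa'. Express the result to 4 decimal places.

recall = TP/(TP+FN).
setosa: TP=8, FN=5+0=5 → 8/13 = 0.61538

0.6154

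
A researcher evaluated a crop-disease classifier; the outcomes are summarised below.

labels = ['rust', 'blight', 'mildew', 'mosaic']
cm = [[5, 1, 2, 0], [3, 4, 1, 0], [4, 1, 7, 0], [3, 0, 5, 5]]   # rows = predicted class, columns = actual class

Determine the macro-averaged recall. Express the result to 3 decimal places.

Per-class recall (TP/(TP+FN)):
  rust: TP=5, FN=3+4+3=10 → 5/15 = 0.3333
  blight: TP=4, FN=1+1+0=2 → 4/6 = 0.6667
  mildew: TP=7, FN=2+1+5=8 → 7/15 = 0.4667
  mosaic: TP=5, FN=0+0+0=0 → 5/5 = 1.0000
Macro-recall = mean = (0.3333 + 0.6667 + 0.4667 + 1.0000) / 4 = 0.617

0.617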